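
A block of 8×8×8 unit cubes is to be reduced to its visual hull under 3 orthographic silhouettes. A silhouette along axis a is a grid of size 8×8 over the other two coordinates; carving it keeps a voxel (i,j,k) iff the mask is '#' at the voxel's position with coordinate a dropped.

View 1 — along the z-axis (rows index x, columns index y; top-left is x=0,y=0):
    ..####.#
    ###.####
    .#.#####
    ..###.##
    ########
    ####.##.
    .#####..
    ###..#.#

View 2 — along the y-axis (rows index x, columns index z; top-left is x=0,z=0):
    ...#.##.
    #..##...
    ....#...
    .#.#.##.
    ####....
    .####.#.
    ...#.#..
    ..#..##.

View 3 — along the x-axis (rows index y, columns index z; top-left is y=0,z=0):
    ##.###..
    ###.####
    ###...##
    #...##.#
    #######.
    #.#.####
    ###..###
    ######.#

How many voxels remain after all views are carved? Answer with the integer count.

98 voxels

before carving: 512 voxels (8×8×8)
[1] z-view keeps 47 columns → grid now 376
[2] y-view keeps 25 columns → grid now 149
[3] x-view keeps 47 columns → grid now 98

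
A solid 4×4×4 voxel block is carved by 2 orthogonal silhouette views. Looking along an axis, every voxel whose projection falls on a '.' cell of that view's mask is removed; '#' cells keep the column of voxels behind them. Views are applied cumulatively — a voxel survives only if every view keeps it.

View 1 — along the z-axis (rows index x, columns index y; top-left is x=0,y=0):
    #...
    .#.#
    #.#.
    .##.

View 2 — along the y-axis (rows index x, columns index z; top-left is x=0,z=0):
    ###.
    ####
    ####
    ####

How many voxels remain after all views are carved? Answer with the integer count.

|visual hull| = 27

initial block: 4^3 = 64
V1 z: intersect with XY mask (7 set) -- 28 left
V2 y: intersect with XZ mask (15 set) -- 27 left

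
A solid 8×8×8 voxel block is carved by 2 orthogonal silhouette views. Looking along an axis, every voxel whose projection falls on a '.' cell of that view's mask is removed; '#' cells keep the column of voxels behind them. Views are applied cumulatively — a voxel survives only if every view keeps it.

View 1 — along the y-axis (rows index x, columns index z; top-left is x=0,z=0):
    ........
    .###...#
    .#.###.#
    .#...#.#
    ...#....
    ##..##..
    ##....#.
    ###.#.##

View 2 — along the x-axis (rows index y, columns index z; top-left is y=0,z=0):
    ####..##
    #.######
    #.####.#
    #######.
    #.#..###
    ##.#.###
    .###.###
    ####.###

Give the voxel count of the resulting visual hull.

remaining voxels: 158

before carving: 512 voxels (8×8×8)
  1. axis=1 (XZ plane), |mask|=26  ⇒  voxels=208
  2. axis=0 (YZ plane), |mask|=50  ⇒  voxels=158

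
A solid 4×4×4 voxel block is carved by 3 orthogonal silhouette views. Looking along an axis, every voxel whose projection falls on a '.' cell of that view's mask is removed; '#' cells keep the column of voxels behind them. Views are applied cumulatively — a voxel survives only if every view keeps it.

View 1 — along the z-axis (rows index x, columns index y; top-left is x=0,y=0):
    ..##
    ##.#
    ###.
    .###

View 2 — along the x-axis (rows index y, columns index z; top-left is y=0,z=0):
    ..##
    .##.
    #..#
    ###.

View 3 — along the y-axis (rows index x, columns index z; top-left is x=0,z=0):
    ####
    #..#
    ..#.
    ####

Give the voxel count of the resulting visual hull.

start: 4×4×4 = 64 voxels
step 1: project along z, AND mask (11/16) → |grid| = 44
step 2: project along x, AND mask (9/16) → |grid| = 25
step 3: project along y, AND mask (11/16) → |grid| = 16

|visual hull| = 16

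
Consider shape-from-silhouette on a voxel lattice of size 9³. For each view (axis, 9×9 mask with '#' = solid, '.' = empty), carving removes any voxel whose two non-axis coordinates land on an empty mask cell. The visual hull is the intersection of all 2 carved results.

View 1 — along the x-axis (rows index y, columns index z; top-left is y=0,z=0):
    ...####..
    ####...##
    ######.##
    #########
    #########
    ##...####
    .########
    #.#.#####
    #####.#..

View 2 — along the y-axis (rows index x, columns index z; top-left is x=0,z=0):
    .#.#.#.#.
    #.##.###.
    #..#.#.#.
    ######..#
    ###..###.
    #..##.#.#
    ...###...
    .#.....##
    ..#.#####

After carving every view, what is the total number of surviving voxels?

|visual hull| = 308

full grid |V| = 729
step 1: project along x, AND mask (63/81) → |grid| = 567
step 2: project along y, AND mask (44/81) → |grid| = 308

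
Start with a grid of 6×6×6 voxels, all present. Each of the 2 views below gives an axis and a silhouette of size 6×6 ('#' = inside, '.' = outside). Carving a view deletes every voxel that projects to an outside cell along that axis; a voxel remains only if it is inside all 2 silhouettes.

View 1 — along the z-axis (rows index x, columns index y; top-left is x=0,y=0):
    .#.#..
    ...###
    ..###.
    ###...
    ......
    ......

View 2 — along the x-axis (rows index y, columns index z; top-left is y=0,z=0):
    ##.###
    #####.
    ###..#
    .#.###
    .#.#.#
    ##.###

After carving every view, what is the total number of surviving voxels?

|visual hull| = 46

initial block: 6^3 = 216
  1. axis=2 (XY plane), |mask|=11  ⇒  voxels=66
  2. axis=0 (YZ plane), |mask|=26  ⇒  voxels=46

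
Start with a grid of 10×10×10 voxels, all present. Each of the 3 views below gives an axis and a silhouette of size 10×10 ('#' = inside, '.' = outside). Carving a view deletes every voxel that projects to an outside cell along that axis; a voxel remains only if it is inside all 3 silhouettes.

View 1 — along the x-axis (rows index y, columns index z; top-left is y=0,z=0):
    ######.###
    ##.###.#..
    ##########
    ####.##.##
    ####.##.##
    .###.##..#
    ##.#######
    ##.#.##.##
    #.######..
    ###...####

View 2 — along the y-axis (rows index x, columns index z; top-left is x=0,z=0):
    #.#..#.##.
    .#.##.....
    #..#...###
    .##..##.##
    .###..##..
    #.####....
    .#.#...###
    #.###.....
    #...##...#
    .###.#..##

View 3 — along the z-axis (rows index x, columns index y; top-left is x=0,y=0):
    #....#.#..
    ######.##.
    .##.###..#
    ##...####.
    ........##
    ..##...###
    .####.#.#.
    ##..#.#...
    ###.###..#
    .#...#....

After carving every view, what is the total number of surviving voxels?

170 voxels

initial block: 10^3 = 1000
carve view 1 (along x, YZ-mask fill 77/100): 770 voxels remain
carve view 2 (along y, XZ-mask fill 48/100): 375 voxels remain
carve view 3 (along z, XY-mask fill 49/100): 170 voxels remain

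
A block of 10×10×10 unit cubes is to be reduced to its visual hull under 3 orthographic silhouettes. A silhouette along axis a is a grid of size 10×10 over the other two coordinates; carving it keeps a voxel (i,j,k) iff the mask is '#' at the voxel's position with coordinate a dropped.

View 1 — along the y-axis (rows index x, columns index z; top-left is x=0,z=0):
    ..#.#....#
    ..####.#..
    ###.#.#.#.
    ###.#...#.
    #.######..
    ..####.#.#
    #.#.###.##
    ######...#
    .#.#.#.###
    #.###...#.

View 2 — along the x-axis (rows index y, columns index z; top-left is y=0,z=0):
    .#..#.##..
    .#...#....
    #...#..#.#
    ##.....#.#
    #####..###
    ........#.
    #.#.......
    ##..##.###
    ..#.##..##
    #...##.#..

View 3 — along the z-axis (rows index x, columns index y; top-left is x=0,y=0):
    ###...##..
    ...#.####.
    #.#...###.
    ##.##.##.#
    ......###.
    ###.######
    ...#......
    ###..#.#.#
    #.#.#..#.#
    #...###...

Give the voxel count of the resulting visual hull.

before carving: 1000 voxels (10×10×10)
after view 1 [y-axis, 57 of 100 cells solid] → remaining = 570
after view 2 [x-axis, 41 of 100 cells solid] → remaining = 239
after view 3 [z-axis, 50 of 100 cells solid] → remaining = 120

voxel count = 120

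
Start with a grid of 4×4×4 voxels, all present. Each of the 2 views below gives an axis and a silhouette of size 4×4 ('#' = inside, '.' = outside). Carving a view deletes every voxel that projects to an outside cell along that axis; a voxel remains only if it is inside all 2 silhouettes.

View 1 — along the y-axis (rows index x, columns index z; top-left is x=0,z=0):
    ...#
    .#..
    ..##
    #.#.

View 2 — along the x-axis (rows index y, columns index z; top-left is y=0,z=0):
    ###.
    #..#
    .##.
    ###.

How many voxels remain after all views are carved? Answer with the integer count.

before carving: 64 voxels (4×4×4)
[1] y-view keeps 6 columns → grid now 24
[2] x-view keeps 10 columns → grid now 14

remaining voxels: 14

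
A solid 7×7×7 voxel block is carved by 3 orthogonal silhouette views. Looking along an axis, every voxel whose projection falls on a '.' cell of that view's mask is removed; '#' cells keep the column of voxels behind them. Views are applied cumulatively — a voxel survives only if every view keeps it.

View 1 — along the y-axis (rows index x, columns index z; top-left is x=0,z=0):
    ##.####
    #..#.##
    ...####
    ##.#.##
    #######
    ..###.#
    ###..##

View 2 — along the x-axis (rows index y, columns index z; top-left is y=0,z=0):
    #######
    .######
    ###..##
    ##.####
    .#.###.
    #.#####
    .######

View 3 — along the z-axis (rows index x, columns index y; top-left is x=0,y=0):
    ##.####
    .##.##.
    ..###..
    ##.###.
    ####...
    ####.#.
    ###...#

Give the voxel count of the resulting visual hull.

remaining voxels: 132

full grid |V| = 343
step 1: project along y, AND mask (35/49) → |grid| = 245
step 2: project along x, AND mask (40/49) → |grid| = 203
step 3: project along z, AND mask (31/49) → |grid| = 132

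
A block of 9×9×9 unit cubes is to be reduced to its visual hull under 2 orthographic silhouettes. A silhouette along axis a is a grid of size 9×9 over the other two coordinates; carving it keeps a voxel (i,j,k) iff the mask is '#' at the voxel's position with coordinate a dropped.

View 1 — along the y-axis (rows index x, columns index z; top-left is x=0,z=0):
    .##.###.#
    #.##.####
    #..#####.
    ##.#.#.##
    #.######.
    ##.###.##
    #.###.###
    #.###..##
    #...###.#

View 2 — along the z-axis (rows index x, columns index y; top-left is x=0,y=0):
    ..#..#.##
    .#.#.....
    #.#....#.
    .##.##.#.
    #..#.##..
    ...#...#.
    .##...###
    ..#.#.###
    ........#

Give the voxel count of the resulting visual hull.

initial block: 9^3 = 729
  1. axis=1 (XZ plane), |mask|=57  ⇒  voxels=513
  2. axis=2 (XY plane), |mask|=31  ⇒  voxels=198

|visual hull| = 198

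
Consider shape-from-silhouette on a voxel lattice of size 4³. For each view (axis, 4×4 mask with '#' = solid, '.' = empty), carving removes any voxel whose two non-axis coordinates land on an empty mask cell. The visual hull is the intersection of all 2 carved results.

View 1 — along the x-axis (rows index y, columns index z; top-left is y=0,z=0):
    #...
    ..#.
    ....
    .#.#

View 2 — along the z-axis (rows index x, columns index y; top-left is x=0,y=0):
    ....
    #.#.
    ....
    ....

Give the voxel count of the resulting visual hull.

voxel count = 1

start: 4×4×4 = 64 voxels
V1 x: intersect with YZ mask (4 set) -- 16 left
V2 z: intersect with XY mask (2 set) -- 1 left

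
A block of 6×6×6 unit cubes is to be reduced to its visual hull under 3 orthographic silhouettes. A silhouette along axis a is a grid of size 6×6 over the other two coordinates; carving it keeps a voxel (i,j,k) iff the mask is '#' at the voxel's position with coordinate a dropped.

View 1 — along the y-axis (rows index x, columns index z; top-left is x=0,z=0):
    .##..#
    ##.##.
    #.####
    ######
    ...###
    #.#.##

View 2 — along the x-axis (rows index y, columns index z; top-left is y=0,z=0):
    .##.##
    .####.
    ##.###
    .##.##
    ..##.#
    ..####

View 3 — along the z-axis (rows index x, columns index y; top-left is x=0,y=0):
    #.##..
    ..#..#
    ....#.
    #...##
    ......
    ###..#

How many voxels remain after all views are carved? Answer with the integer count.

full grid |V| = 216
after view 1 [y-axis, 25 of 36 cells solid] → remaining = 150
after view 2 [x-axis, 24 of 36 cells solid] → remaining = 102
after view 3 [z-axis, 13 of 36 cells solid] → remaining = 39

|visual hull| = 39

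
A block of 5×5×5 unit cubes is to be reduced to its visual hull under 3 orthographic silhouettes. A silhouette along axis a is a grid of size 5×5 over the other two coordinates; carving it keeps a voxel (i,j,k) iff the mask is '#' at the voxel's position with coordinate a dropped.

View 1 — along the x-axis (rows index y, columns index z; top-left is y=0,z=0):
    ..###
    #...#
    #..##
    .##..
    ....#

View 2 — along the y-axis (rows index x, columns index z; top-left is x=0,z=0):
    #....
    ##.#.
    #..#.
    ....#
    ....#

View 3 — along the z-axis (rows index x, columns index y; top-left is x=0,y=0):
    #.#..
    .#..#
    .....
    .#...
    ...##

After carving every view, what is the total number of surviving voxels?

voxel count = 4

before carving: 125 voxels (5×5×5)
carve view 1 (along x, YZ-mask fill 11/25): 55 voxels remain
carve view 2 (along y, XZ-mask fill 8/25): 19 voxels remain
carve view 3 (along z, XY-mask fill 7/25): 4 voxels remain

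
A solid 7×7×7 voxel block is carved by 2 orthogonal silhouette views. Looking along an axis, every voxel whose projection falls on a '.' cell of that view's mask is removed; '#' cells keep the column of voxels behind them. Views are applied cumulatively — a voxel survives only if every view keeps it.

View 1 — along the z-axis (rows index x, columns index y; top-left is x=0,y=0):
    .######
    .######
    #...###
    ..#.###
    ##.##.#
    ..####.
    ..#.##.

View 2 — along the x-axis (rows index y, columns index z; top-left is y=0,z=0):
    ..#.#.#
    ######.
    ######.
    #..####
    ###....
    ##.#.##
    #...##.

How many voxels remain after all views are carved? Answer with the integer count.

start: 7×7×7 = 343 voxels
  1. axis=2 (XY plane), |mask|=32  ⇒  voxels=224
  2. axis=0 (YZ plane), |mask|=31  ⇒  voxels=140

remaining voxels: 140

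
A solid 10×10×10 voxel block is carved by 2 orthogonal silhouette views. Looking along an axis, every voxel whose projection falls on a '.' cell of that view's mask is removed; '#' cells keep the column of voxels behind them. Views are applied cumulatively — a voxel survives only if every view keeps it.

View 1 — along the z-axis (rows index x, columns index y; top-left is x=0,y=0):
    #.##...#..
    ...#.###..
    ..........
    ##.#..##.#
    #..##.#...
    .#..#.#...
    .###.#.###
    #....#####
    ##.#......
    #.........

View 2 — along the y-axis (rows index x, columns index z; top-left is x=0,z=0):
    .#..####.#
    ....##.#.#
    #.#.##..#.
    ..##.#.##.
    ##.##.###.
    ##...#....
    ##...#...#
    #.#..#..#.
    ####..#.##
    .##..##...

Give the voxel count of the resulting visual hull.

start: 10×10×10 = 1000 voxels
step 1: project along z, AND mask (38/100) → |grid| = 380
step 2: project along y, AND mask (49/100) → |grid| = 184

voxel count = 184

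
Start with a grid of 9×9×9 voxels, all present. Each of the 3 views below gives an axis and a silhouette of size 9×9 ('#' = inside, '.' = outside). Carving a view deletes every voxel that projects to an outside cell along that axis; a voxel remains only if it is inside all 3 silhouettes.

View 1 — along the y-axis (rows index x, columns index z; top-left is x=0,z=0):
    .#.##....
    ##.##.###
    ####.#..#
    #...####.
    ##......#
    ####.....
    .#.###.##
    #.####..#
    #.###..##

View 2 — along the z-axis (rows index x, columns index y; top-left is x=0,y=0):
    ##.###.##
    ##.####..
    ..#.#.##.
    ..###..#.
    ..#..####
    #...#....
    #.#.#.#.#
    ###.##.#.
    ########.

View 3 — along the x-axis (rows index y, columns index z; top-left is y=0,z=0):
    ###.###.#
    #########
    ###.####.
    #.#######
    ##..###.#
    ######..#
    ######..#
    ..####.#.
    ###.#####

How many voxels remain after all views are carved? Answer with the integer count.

full grid |V| = 729
carve view 1 (along y, XZ-mask fill 46/81): 414 voxels remain
carve view 2 (along z, XY-mask fill 47/81): 244 voxels remain
carve view 3 (along x, YZ-mask fill 64/81): 187 voxels remain

|visual hull| = 187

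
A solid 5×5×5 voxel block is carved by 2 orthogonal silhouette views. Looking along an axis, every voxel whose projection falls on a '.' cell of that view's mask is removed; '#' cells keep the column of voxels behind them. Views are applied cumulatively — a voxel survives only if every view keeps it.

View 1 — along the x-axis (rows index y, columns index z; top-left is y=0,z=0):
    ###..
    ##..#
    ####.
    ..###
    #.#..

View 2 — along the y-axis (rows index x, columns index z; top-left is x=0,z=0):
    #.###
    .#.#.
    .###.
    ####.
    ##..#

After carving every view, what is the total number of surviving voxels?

full grid |V| = 125
carve view 1 (along x, YZ-mask fill 15/25): 75 voxels remain
carve view 2 (along y, XZ-mask fill 16/25): 48 voxels remain

voxel count = 48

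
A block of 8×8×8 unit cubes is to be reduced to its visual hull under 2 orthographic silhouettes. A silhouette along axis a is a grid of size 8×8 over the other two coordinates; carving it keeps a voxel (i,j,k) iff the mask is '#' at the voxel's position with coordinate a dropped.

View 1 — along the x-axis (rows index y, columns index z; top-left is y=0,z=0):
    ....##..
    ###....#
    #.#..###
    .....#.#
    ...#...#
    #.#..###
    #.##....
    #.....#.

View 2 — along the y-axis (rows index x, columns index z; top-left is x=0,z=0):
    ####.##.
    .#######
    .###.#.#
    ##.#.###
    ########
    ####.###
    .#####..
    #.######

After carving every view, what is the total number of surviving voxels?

full grid |V| = 512
carve view 1 (along x, YZ-mask fill 25/64): 200 voxels remain
carve view 2 (along y, XZ-mask fill 51/64): 160 voxels remain

|visual hull| = 160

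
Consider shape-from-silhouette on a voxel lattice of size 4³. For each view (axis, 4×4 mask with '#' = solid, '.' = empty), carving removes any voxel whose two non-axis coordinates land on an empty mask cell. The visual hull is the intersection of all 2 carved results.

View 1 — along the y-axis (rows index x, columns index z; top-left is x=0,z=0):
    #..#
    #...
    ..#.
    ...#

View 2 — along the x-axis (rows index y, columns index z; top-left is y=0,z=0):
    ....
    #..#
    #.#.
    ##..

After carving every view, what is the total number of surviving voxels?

initial block: 4^3 = 64
step 1: project along y, AND mask (5/16) → |grid| = 20
step 2: project along x, AND mask (6/16) → |grid| = 9

9 voxels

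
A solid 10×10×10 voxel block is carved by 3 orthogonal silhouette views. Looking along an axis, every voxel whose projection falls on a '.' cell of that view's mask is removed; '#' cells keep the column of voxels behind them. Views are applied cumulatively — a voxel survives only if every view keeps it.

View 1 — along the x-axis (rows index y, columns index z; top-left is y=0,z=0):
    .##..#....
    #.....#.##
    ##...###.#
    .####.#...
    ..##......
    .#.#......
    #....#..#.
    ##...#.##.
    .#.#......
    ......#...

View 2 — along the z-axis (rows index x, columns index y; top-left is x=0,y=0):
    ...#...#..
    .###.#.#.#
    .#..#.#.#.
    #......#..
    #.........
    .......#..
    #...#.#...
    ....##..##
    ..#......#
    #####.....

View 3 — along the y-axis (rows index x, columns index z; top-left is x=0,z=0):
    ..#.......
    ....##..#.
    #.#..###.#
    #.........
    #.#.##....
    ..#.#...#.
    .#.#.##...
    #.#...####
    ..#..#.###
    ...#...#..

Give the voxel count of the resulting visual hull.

voxel count = 28

full grid |V| = 1000
step 1: project along x, AND mask (33/100) → |grid| = 330
step 2: project along z, AND mask (30/100) → |grid| = 102
step 3: project along y, AND mask (35/100) → |grid| = 28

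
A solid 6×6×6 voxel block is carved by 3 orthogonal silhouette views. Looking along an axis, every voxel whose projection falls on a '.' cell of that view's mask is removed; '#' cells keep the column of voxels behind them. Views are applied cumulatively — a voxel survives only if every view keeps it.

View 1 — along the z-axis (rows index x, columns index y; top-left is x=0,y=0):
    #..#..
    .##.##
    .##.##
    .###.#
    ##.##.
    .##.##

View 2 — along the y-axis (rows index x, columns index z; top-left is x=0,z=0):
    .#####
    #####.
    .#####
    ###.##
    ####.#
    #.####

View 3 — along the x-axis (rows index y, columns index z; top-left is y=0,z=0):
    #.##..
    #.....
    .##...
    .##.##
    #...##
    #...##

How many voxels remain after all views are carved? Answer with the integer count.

full grid |V| = 216
after view 1 [z-axis, 22 of 36 cells solid] → remaining = 132
after view 2 [y-axis, 30 of 36 cells solid] → remaining = 110
after view 3 [x-axis, 16 of 36 cells solid] → remaining = 46

46 voxels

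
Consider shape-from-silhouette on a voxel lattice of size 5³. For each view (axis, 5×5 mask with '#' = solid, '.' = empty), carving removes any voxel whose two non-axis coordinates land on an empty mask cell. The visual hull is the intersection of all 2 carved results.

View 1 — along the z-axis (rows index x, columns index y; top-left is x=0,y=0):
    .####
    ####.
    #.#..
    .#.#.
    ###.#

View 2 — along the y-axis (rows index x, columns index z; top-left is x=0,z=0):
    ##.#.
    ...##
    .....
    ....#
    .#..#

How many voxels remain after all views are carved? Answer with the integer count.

start: 5×5×5 = 125 voxels
after view 1 [z-axis, 16 of 25 cells solid] → remaining = 80
after view 2 [y-axis, 8 of 25 cells solid] → remaining = 30

|visual hull| = 30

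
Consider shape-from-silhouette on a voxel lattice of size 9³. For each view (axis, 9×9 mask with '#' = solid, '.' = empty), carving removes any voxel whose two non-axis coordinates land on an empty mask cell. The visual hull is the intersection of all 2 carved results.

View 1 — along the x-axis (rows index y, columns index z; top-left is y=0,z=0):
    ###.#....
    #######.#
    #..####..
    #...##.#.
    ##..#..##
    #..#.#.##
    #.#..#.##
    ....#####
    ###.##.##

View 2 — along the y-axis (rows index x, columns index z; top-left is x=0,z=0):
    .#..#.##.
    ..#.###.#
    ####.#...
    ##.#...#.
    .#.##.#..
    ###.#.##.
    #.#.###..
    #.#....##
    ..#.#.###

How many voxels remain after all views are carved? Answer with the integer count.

start: 9×9×9 = 729 voxels
  1. axis=0 (YZ plane), |mask|=48  ⇒  voxels=432
  2. axis=1 (XZ plane), |mask|=42  ⇒  voxels=222

voxel count = 222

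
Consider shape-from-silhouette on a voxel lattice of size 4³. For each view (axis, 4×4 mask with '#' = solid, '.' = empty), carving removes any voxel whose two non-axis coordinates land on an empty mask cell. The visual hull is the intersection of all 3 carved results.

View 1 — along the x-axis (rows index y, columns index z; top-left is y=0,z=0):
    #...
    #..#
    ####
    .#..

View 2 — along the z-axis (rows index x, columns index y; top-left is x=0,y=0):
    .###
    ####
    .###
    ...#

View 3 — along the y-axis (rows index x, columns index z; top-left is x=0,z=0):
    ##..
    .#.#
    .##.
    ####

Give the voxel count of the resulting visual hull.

initial block: 4^3 = 64
carve view 1 (along x, YZ-mask fill 8/16): 32 voxels remain
carve view 2 (along z, XY-mask fill 11/16): 23 voxels remain
carve view 3 (along y, XZ-mask fill 10/16): 12 voxels remain

voxel count = 12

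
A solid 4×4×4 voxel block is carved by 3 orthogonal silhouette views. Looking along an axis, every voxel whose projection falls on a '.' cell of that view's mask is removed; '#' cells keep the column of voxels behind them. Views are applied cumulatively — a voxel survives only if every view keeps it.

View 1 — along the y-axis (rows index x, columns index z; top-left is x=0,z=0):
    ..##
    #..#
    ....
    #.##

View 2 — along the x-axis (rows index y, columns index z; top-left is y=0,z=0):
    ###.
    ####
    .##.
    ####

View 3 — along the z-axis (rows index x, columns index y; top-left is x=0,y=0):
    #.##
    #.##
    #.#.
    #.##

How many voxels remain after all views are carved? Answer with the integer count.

13 voxels

initial block: 4^3 = 64
V1 y: intersect with XZ mask (7 set) -- 28 left
V2 x: intersect with YZ mask (13 set) -- 20 left
V3 z: intersect with XY mask (11 set) -- 13 left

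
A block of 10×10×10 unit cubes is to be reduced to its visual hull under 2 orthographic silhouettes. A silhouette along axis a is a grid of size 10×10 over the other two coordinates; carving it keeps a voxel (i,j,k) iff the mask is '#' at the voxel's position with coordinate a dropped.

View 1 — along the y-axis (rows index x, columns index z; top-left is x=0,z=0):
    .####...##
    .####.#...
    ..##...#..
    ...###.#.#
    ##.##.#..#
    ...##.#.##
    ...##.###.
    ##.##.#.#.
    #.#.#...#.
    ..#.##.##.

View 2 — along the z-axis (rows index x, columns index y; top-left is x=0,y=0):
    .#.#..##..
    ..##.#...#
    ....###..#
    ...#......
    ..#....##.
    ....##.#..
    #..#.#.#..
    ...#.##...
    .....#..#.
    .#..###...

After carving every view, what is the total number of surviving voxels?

full grid |V| = 1000
[1] y-view keeps 50 columns → grid now 500
[2] z-view keeps 32 columns → grid now 160

|visual hull| = 160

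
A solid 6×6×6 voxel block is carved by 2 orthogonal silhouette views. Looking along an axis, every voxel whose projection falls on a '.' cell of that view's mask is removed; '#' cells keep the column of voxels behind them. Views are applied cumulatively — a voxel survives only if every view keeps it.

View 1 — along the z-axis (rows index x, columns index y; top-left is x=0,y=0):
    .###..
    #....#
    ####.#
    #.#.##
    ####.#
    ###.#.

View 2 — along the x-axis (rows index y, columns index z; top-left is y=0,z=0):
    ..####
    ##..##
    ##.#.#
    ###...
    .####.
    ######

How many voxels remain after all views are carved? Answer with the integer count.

voxel count = 97

full grid |V| = 216
step 1: project along z, AND mask (23/36) → |grid| = 138
step 2: project along x, AND mask (25/36) → |grid| = 97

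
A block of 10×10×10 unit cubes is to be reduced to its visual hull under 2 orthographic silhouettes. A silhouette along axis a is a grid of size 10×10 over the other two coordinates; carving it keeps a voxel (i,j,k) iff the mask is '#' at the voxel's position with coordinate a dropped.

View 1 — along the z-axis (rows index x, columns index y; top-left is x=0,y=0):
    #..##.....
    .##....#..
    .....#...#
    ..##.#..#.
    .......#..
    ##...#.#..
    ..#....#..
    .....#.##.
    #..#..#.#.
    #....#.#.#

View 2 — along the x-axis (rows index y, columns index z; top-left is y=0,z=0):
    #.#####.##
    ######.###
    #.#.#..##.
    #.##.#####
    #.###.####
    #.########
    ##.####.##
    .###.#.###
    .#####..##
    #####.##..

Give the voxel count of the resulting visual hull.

full grid |V| = 1000
[1] z-view keeps 30 columns → grid now 300
[2] x-view keeps 76 columns → grid now 227

|visual hull| = 227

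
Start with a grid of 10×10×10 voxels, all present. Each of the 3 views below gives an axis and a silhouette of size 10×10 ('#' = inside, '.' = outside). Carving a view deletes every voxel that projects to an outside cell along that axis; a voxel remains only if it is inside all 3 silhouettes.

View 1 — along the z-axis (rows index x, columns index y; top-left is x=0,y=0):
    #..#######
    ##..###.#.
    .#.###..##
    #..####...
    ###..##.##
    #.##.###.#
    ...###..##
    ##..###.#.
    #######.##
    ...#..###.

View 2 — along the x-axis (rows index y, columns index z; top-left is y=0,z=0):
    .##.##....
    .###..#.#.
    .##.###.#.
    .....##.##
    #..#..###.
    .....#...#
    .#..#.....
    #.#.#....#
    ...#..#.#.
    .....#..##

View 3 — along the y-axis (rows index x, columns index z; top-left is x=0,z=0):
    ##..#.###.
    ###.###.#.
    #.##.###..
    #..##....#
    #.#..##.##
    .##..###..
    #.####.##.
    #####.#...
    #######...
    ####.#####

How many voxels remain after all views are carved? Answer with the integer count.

full grid |V| = 1000
after view 1 [z-axis, 63 of 100 cells solid] → remaining = 630
after view 2 [x-axis, 38 of 100 cells solid] → remaining = 222
after view 3 [y-axis, 63 of 100 cells solid] → remaining = 139

voxel count = 139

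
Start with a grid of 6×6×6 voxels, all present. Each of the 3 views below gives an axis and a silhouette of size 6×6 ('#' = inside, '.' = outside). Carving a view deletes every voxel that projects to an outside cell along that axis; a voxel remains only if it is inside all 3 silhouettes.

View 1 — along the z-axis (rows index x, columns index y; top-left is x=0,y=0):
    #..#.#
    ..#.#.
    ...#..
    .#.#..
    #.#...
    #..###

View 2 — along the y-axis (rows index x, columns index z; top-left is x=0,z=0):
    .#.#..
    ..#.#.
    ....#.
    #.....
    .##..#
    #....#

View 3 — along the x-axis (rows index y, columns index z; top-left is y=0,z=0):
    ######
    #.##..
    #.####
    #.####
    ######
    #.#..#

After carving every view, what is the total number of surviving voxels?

before carving: 216 voxels (6×6×6)
after view 1 [z-axis, 14 of 36 cells solid] → remaining = 84
after view 2 [y-axis, 11 of 36 cells solid] → remaining = 27
after view 3 [x-axis, 28 of 36 cells solid] → remaining = 23

|visual hull| = 23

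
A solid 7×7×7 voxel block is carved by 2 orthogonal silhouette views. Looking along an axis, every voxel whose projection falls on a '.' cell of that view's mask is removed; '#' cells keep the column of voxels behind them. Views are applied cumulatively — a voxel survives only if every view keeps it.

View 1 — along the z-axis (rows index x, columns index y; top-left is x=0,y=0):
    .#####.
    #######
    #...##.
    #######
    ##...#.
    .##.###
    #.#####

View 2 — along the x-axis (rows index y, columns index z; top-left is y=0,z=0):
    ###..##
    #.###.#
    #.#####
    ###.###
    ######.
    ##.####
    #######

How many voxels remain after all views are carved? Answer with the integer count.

voxel count = 210

start: 7×7×7 = 343 voxels
after view 1 [z-axis, 36 of 49 cells solid] → remaining = 252
after view 2 [x-axis, 41 of 49 cells solid] → remaining = 210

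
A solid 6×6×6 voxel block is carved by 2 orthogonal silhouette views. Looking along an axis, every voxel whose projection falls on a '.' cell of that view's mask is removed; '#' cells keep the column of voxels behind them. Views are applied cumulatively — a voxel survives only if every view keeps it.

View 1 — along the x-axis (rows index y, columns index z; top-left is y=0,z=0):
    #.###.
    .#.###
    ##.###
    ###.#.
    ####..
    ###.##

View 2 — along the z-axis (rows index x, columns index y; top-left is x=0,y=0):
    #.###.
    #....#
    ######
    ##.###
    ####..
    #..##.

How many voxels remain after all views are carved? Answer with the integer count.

voxel count = 102

initial block: 6^3 = 216
[1] x-view keeps 26 columns → grid now 156
[2] z-view keeps 24 columns → grid now 102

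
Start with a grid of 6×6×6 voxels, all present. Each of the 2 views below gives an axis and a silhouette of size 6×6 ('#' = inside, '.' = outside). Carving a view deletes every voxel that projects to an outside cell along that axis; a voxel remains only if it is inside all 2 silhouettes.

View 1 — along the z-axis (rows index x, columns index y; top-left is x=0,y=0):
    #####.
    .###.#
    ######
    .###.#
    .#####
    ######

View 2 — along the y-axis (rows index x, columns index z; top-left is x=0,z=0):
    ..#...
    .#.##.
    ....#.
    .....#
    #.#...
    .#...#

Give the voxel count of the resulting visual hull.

full grid |V| = 216
after view 1 [z-axis, 30 of 36 cells solid] → remaining = 180
after view 2 [y-axis, 10 of 36 cells solid] → remaining = 49

49 voxels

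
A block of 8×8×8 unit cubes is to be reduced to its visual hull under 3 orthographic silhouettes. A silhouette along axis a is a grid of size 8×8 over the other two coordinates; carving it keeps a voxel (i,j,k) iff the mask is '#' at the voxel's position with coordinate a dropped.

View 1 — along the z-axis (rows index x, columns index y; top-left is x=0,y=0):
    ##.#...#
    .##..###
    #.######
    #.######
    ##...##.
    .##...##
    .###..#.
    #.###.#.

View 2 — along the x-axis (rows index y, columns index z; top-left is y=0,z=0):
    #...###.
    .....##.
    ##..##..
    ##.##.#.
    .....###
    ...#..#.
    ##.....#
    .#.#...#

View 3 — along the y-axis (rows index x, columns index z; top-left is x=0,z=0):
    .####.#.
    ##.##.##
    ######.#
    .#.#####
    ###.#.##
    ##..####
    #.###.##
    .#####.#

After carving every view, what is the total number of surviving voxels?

voxel count = 101

start: 8×8×8 = 512 voxels
  1. axis=2 (XY plane), |mask|=40  ⇒  voxels=320
  2. axis=0 (YZ plane), |mask|=26  ⇒  voxels=132
  3. axis=1 (XZ plane), |mask|=48  ⇒  voxels=101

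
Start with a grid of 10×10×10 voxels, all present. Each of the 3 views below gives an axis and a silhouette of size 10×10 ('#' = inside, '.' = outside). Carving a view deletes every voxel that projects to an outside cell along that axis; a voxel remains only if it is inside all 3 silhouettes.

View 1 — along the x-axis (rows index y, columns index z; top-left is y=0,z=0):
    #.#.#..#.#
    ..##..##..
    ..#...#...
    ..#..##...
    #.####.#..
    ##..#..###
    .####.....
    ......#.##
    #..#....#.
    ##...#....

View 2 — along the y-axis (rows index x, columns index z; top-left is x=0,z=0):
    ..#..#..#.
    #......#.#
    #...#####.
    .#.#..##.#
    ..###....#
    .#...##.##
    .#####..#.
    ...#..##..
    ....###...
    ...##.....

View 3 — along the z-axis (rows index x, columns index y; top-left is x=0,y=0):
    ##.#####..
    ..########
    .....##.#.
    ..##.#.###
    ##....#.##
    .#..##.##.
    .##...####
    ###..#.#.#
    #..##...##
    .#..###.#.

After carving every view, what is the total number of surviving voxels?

|visual hull| = 83

full grid |V| = 1000
carve view 1 (along x, YZ-mask fill 39/100): 390 voxels remain
carve view 2 (along y, XZ-mask fill 40/100): 152 voxels remain
carve view 3 (along z, XY-mask fill 56/100): 83 voxels remain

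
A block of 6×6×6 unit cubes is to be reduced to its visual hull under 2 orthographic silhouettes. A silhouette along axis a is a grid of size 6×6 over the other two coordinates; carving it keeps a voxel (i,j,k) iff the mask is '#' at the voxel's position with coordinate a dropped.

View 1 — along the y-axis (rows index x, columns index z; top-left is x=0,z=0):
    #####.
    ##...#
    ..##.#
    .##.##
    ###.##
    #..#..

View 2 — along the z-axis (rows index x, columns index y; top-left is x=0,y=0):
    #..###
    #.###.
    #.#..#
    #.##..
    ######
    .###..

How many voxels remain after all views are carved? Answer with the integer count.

|visual hull| = 89

full grid |V| = 216
  1. axis=1 (XZ plane), |mask|=22  ⇒  voxels=132
  2. axis=2 (XY plane), |mask|=23  ⇒  voxels=89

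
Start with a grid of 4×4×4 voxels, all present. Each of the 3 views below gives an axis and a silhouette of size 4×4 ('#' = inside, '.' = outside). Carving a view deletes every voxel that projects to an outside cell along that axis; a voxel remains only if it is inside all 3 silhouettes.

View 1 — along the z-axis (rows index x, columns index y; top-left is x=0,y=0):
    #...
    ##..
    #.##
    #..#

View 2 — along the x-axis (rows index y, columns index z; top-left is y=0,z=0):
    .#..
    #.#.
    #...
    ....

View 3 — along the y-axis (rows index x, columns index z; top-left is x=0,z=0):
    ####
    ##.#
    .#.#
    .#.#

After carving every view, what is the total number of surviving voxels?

|visual hull| = 5

before carving: 64 voxels (4×4×4)
[1] z-view keeps 8 columns → grid now 32
[2] x-view keeps 4 columns → grid now 7
[3] y-view keeps 11 columns → grid now 5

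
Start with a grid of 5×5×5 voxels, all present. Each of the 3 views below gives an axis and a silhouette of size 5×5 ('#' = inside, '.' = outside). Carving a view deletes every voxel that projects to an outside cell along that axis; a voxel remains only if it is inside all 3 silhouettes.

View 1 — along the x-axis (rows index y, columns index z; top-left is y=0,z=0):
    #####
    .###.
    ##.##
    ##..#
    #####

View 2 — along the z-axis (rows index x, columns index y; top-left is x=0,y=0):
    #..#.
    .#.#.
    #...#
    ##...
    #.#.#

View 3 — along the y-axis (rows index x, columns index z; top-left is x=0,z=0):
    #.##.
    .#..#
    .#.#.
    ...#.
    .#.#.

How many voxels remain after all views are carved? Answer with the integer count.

before carving: 125 voxels (5×5×5)
carve view 1 (along x, YZ-mask fill 20/25): 100 voxels remain
carve view 2 (along z, XY-mask fill 11/25): 46 voxels remain
carve view 3 (along y, XZ-mask fill 10/25): 19 voxels remain

|visual hull| = 19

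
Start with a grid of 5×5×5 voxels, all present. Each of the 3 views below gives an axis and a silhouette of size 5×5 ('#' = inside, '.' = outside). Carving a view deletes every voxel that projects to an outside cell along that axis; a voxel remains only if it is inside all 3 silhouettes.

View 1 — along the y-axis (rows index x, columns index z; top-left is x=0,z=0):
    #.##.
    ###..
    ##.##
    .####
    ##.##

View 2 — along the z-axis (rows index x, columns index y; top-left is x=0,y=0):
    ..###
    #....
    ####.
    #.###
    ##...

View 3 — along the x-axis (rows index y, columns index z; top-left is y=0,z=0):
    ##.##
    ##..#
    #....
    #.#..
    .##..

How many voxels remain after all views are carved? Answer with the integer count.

|visual hull| = 28

initial block: 5^3 = 125
carve view 1 (along y, XZ-mask fill 18/25): 90 voxels remain
carve view 2 (along z, XY-mask fill 14/25): 52 voxels remain
carve view 3 (along x, YZ-mask fill 12/25): 28 voxels remain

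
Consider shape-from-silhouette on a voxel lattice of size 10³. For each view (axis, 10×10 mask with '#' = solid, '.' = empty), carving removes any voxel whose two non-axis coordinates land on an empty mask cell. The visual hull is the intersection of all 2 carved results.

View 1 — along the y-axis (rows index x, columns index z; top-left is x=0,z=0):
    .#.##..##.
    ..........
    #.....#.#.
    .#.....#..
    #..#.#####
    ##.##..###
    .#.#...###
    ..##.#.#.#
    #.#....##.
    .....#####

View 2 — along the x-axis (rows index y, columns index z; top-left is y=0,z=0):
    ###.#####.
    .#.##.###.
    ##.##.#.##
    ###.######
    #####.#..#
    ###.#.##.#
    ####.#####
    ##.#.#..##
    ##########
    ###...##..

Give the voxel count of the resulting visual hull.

initial block: 10^3 = 1000
  1. axis=1 (XZ plane), |mask|=43  ⇒  voxels=430
  2. axis=0 (YZ plane), |mask|=74  ⇒  voxels=316

remaining voxels: 316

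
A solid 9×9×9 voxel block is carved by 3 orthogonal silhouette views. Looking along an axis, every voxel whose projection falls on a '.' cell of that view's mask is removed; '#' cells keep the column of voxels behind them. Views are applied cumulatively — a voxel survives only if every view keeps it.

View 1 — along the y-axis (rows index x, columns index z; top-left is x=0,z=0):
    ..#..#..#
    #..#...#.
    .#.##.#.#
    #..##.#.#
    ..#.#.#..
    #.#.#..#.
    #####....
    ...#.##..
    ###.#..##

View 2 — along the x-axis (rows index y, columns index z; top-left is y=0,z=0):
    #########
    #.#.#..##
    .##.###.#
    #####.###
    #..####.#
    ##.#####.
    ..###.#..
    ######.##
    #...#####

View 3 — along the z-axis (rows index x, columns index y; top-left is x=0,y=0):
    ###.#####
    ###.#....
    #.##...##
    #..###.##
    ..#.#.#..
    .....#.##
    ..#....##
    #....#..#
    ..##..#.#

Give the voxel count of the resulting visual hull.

remaining voxels: 124

full grid |V| = 729
  1. axis=1 (XZ plane), |mask|=37  ⇒  voxels=333
  2. axis=0 (YZ plane), |mask|=59  ⇒  voxels=250
  3. axis=2 (XY plane), |mask|=39  ⇒  voxels=124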